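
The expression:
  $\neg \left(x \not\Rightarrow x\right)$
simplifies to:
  $\text{True}$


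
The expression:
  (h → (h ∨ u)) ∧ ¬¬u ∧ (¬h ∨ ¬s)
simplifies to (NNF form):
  u ∧ (¬h ∨ ¬s)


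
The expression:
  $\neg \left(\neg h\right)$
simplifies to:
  $h$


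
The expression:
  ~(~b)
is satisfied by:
  {b: True}


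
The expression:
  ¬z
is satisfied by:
  {z: False}


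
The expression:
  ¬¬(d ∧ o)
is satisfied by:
  {d: True, o: True}


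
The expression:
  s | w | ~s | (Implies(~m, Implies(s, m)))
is always true.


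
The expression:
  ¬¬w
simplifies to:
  w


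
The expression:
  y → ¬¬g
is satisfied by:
  {g: True, y: False}
  {y: False, g: False}
  {y: True, g: True}


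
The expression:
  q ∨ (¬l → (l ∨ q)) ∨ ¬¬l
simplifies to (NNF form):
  l ∨ q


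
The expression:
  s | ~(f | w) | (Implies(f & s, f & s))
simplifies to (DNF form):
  True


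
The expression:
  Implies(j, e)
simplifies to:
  e | ~j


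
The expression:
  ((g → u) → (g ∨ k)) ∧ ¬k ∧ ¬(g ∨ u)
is never true.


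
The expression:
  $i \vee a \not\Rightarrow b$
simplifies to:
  $i \vee \left(a \wedge \neg b\right)$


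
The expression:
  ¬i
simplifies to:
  ¬i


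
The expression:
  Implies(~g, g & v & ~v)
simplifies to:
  g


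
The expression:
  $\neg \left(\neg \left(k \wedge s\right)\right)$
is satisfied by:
  {s: True, k: True}


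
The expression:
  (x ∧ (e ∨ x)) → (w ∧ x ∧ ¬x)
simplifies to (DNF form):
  ¬x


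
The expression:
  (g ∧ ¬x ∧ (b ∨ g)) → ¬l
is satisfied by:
  {x: True, l: False, g: False}
  {l: False, g: False, x: False}
  {g: True, x: True, l: False}
  {g: True, l: False, x: False}
  {x: True, l: True, g: False}
  {l: True, x: False, g: False}
  {g: True, l: True, x: True}


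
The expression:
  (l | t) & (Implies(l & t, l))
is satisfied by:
  {t: True, l: True}
  {t: True, l: False}
  {l: True, t: False}


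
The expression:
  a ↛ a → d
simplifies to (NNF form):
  True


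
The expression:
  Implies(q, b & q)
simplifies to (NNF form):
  b | ~q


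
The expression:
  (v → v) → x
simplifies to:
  x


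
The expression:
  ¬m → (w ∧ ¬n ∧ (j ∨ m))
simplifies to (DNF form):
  m ∨ (j ∧ w ∧ ¬n)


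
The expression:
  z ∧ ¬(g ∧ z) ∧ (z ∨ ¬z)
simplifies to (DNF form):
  z ∧ ¬g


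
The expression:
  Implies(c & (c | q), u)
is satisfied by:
  {u: True, c: False}
  {c: False, u: False}
  {c: True, u: True}


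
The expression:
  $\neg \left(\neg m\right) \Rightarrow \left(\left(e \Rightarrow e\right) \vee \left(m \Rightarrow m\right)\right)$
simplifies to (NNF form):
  $\text{True}$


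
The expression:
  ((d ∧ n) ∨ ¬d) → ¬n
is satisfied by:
  {n: False}


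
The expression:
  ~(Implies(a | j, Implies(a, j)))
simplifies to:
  a & ~j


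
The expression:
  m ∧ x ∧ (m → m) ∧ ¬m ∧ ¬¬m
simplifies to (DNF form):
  False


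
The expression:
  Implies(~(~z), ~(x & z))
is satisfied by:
  {z: False, x: False}
  {x: True, z: False}
  {z: True, x: False}


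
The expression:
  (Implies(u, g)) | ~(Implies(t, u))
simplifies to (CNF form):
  g | ~u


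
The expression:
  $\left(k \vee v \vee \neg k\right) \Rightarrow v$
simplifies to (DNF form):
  $v$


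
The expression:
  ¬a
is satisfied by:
  {a: False}


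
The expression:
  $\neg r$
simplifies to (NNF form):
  $\neg r$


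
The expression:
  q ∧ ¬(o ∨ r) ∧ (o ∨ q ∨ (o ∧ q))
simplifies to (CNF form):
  q ∧ ¬o ∧ ¬r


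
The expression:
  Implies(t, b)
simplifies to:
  b | ~t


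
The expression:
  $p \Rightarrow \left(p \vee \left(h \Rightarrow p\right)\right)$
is always true.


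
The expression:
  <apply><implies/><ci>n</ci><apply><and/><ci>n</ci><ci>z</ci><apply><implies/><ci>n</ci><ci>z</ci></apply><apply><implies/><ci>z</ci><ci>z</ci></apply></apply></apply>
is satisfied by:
  {z: True, n: False}
  {n: False, z: False}
  {n: True, z: True}


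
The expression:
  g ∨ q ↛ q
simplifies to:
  g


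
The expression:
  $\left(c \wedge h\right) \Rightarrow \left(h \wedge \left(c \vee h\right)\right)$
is always true.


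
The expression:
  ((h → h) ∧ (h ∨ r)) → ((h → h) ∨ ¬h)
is always true.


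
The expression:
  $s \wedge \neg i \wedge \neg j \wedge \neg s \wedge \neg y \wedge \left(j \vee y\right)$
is never true.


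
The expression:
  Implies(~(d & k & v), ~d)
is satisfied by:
  {v: True, k: True, d: False}
  {v: True, k: False, d: False}
  {k: True, v: False, d: False}
  {v: False, k: False, d: False}
  {d: True, v: True, k: True}


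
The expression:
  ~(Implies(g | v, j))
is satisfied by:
  {v: True, g: True, j: False}
  {v: True, j: False, g: False}
  {g: True, j: False, v: False}


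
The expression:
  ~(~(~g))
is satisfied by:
  {g: False}


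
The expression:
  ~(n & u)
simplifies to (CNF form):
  ~n | ~u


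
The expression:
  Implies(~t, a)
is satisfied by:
  {a: True, t: True}
  {a: True, t: False}
  {t: True, a: False}


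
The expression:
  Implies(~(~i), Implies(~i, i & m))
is always true.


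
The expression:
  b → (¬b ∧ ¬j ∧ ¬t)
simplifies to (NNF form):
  ¬b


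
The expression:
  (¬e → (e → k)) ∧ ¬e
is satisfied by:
  {e: False}


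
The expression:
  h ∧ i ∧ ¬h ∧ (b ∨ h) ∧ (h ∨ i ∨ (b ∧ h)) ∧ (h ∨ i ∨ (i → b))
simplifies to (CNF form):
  False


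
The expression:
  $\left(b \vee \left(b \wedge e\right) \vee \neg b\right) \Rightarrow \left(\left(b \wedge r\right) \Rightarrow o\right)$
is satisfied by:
  {o: True, b: False, r: False}
  {o: False, b: False, r: False}
  {r: True, o: True, b: False}
  {r: True, o: False, b: False}
  {b: True, o: True, r: False}
  {b: True, o: False, r: False}
  {b: True, r: True, o: True}


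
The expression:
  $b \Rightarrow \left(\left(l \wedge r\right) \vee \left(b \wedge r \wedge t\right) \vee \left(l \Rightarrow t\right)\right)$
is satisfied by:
  {r: True, t: True, l: False, b: False}
  {r: True, l: False, t: False, b: False}
  {t: True, r: False, l: False, b: False}
  {r: False, l: False, t: False, b: False}
  {b: True, r: True, t: True, l: False}
  {b: True, r: True, l: False, t: False}
  {b: True, t: True, r: False, l: False}
  {b: True, r: False, l: False, t: False}
  {r: True, l: True, t: True, b: False}
  {r: True, l: True, b: False, t: False}
  {l: True, t: True, b: False, r: False}
  {l: True, b: False, t: False, r: False}
  {r: True, l: True, b: True, t: True}
  {r: True, l: True, b: True, t: False}
  {l: True, b: True, t: True, r: False}


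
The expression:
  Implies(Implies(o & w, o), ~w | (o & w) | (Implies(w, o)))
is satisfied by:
  {o: True, w: False}
  {w: False, o: False}
  {w: True, o: True}


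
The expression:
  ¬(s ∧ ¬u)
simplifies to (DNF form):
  u ∨ ¬s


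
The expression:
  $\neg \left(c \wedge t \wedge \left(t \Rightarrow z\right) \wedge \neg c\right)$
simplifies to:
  $\text{True}$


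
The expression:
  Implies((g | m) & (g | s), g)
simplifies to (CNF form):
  g | ~m | ~s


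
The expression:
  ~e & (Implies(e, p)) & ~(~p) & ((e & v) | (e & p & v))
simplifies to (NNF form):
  False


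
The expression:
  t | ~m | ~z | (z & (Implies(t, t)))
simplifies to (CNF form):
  True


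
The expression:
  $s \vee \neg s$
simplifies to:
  $\text{True}$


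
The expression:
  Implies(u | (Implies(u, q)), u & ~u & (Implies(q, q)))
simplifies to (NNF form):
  False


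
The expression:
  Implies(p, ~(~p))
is always true.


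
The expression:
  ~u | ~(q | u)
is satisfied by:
  {u: False}


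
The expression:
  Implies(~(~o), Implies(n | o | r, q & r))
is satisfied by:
  {r: True, q: True, o: False}
  {r: True, q: False, o: False}
  {q: True, r: False, o: False}
  {r: False, q: False, o: False}
  {r: True, o: True, q: True}


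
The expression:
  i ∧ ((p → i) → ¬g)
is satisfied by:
  {i: True, g: False}


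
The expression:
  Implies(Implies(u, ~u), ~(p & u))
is always true.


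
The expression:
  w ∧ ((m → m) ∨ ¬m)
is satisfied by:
  {w: True}


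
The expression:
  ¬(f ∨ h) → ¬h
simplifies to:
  True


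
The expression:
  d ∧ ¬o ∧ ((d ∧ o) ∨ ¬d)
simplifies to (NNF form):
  False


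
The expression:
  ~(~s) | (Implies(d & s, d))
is always true.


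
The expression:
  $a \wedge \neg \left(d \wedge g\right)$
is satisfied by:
  {a: True, g: False, d: False}
  {a: True, d: True, g: False}
  {a: True, g: True, d: False}


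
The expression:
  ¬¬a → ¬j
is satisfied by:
  {a: False, j: False}
  {j: True, a: False}
  {a: True, j: False}


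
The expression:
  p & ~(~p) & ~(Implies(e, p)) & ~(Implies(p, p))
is never true.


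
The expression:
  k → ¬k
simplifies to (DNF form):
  ¬k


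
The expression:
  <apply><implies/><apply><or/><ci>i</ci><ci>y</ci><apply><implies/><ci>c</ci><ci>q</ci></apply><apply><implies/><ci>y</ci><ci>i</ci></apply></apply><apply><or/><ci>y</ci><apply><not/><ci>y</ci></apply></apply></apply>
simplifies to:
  <true/>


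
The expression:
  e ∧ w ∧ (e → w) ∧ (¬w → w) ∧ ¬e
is never true.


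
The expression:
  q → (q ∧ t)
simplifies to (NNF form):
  t ∨ ¬q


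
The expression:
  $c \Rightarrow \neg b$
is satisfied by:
  {c: False, b: False}
  {b: True, c: False}
  {c: True, b: False}


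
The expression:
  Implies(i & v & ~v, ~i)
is always true.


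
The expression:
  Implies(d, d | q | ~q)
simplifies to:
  True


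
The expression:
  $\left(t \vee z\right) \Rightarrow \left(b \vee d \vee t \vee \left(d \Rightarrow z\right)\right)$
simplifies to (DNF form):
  $\text{True}$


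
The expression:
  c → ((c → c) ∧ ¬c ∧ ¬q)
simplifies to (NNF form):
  ¬c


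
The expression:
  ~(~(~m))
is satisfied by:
  {m: False}


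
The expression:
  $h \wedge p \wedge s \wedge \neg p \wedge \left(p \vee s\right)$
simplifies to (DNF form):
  $\text{False}$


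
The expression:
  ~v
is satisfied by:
  {v: False}


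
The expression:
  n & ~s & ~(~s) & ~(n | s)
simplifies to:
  False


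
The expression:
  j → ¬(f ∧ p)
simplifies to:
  ¬f ∨ ¬j ∨ ¬p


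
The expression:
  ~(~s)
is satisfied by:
  {s: True}


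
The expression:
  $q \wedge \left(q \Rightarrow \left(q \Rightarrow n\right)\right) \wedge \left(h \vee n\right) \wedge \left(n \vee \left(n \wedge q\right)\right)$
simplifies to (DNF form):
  $n \wedge q$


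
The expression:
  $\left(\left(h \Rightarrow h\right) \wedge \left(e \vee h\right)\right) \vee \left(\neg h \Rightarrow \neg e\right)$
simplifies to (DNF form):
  $\text{True}$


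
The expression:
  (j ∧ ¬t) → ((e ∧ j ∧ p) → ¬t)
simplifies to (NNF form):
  True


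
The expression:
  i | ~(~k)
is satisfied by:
  {i: True, k: True}
  {i: True, k: False}
  {k: True, i: False}


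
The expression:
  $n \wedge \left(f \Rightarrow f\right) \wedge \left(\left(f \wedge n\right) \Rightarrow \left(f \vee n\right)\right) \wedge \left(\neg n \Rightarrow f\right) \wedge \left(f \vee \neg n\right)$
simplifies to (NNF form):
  $f \wedge n$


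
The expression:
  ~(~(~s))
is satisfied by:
  {s: False}


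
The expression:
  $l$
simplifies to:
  $l$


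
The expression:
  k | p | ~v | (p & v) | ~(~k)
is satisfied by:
  {p: True, k: True, v: False}
  {p: True, v: False, k: False}
  {k: True, v: False, p: False}
  {k: False, v: False, p: False}
  {p: True, k: True, v: True}
  {p: True, v: True, k: False}
  {k: True, v: True, p: False}


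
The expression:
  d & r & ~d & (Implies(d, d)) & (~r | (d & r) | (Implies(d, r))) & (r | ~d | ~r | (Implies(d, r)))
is never true.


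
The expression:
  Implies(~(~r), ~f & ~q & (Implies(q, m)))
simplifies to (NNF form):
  ~r | (~f & ~q)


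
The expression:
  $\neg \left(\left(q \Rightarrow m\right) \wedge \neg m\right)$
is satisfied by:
  {q: True, m: True}
  {q: True, m: False}
  {m: True, q: False}


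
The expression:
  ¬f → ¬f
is always true.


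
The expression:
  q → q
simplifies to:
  True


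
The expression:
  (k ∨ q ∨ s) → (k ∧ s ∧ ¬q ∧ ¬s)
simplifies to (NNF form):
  ¬k ∧ ¬q ∧ ¬s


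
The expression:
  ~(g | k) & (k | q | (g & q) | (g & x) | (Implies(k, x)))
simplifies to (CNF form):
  ~g & ~k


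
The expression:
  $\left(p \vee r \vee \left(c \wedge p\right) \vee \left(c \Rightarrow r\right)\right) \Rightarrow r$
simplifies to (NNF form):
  $r \vee \left(c \wedge \neg p\right)$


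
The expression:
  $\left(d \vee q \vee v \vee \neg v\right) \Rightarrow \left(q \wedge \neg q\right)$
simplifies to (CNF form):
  $\text{False}$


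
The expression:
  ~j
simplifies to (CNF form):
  ~j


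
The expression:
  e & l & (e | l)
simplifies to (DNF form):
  e & l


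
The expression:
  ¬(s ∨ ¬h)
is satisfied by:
  {h: True, s: False}


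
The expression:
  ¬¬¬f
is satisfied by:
  {f: False}


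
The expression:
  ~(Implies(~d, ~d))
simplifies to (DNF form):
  False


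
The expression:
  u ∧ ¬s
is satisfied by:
  {u: True, s: False}


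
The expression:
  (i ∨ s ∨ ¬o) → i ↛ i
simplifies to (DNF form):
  o ∧ ¬i ∧ ¬s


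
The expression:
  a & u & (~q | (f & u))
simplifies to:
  a & u & (f | ~q)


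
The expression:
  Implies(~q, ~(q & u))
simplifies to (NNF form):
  True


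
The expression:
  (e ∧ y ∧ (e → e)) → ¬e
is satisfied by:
  {e: False, y: False}
  {y: True, e: False}
  {e: True, y: False}


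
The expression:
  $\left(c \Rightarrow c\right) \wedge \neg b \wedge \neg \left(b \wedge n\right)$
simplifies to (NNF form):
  $\neg b$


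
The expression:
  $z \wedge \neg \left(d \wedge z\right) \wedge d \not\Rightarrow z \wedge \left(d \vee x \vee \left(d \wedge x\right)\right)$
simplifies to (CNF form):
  $\text{False}$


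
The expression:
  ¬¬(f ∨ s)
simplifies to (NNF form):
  f ∨ s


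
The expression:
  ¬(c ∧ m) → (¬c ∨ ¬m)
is always true.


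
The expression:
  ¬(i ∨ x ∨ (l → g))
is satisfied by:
  {l: True, i: False, g: False, x: False}


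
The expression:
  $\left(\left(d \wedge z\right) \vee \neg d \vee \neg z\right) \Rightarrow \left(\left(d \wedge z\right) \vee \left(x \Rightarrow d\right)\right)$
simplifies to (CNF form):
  $d \vee \neg x$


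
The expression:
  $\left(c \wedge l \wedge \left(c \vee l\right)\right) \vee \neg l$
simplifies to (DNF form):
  $c \vee \neg l$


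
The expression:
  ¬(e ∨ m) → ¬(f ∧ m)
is always true.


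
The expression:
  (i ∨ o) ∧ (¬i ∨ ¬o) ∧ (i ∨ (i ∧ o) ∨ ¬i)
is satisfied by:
  {i: True, o: False}
  {o: True, i: False}


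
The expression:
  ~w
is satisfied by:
  {w: False}


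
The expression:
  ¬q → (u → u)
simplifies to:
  True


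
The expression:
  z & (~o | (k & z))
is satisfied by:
  {z: True, k: True, o: False}
  {z: True, o: False, k: False}
  {z: True, k: True, o: True}


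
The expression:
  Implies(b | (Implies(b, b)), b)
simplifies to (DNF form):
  b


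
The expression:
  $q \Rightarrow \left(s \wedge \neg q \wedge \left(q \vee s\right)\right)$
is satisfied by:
  {q: False}


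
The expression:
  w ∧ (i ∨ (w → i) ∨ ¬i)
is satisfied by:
  {w: True}


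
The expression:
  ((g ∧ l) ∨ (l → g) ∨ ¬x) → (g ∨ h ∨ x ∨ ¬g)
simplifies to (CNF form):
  True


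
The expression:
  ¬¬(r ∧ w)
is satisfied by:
  {r: True, w: True}


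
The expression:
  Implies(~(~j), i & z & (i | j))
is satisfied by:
  {i: True, z: True, j: False}
  {i: True, z: False, j: False}
  {z: True, i: False, j: False}
  {i: False, z: False, j: False}
  {i: True, j: True, z: True}


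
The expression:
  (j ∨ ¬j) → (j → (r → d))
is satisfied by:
  {d: True, r: False, j: False}
  {d: False, r: False, j: False}
  {j: True, d: True, r: False}
  {j: True, d: False, r: False}
  {r: True, d: True, j: False}
  {r: True, d: False, j: False}
  {r: True, j: True, d: True}


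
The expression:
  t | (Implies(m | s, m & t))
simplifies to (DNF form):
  t | (~m & ~s)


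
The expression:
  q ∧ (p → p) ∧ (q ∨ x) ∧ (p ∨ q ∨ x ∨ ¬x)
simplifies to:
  q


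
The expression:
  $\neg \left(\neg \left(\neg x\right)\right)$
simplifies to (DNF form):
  $\neg x$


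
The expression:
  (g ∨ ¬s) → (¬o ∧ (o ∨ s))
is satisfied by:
  {s: True, g: False, o: False}
  {s: True, o: True, g: False}
  {s: True, g: True, o: False}


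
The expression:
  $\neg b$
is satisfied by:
  {b: False}


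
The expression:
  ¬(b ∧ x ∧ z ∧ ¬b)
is always true.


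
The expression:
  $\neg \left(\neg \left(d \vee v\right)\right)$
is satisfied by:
  {d: True, v: True}
  {d: True, v: False}
  {v: True, d: False}


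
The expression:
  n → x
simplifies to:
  x ∨ ¬n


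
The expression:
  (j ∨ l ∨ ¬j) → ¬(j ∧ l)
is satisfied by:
  {l: False, j: False}
  {j: True, l: False}
  {l: True, j: False}


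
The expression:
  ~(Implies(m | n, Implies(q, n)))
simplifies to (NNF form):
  m & q & ~n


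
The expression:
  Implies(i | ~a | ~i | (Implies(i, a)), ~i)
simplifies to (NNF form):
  ~i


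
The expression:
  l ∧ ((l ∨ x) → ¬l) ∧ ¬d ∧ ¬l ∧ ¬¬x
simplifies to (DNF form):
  False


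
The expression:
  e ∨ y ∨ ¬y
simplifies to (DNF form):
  True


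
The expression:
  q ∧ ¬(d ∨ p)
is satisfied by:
  {q: True, d: False, p: False}


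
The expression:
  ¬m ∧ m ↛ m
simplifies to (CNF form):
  False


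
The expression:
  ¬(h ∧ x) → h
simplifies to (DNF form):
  h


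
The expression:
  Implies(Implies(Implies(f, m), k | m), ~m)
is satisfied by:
  {m: False}


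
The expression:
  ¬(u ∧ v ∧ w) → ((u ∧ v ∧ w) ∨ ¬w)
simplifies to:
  (u ∧ v) ∨ ¬w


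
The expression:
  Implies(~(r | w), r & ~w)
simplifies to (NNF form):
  r | w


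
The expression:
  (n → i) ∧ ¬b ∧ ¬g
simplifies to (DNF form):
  (i ∧ ¬b ∧ ¬g) ∨ (¬b ∧ ¬g ∧ ¬n)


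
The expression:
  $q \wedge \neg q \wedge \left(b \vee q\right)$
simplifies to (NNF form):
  $\text{False}$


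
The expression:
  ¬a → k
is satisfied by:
  {a: True, k: True}
  {a: True, k: False}
  {k: True, a: False}


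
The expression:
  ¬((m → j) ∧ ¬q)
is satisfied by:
  {q: True, m: True, j: False}
  {q: True, j: False, m: False}
  {q: True, m: True, j: True}
  {q: True, j: True, m: False}
  {m: True, j: False, q: False}


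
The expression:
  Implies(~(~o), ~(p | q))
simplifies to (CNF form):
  (~o | ~p) & (~o | ~q)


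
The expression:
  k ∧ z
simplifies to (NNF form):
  k ∧ z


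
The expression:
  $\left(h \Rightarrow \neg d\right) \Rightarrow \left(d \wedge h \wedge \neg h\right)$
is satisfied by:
  {h: True, d: True}


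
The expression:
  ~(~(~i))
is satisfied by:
  {i: False}


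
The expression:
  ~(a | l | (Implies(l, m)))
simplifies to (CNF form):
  False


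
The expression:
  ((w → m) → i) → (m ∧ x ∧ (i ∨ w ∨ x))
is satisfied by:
  {m: True, x: True, i: False, w: False}
  {m: True, x: False, i: False, w: False}
  {m: True, w: True, x: True, i: False}
  {m: True, w: True, x: False, i: False}
  {x: True, w: False, i: False, m: False}
  {x: False, w: False, i: False, m: False}
  {m: True, i: True, x: True, w: False}
  {m: True, w: True, i: True, x: True}


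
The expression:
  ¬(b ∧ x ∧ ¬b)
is always true.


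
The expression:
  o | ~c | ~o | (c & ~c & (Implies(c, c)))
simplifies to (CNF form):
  True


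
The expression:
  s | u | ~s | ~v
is always true.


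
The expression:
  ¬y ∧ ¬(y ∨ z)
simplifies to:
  ¬y ∧ ¬z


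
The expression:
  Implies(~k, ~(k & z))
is always true.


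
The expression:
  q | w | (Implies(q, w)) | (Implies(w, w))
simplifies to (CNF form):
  True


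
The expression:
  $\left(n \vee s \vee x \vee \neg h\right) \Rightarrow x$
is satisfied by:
  {x: True, h: True, n: False, s: False}
  {x: True, n: False, h: False, s: False}
  {x: True, s: True, h: True, n: False}
  {x: True, s: True, n: False, h: False}
  {x: True, h: True, n: True, s: False}
  {x: True, n: True, h: False, s: False}
  {x: True, s: True, n: True, h: True}
  {x: True, s: True, n: True, h: False}
  {h: True, s: False, n: False, x: False}


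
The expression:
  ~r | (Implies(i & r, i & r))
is always true.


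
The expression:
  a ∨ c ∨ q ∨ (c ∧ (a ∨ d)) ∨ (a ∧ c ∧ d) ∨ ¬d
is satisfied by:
  {a: True, q: True, c: True, d: False}
  {a: True, q: True, c: False, d: False}
  {a: True, c: True, q: False, d: False}
  {a: True, c: False, q: False, d: False}
  {q: True, c: True, a: False, d: False}
  {q: True, a: False, c: False, d: False}
  {q: False, c: True, a: False, d: False}
  {q: False, a: False, c: False, d: False}
  {a: True, d: True, q: True, c: True}
  {a: True, d: True, q: True, c: False}
  {a: True, d: True, c: True, q: False}
  {a: True, d: True, c: False, q: False}
  {d: True, q: True, c: True, a: False}
  {d: True, q: True, c: False, a: False}
  {d: True, c: True, q: False, a: False}


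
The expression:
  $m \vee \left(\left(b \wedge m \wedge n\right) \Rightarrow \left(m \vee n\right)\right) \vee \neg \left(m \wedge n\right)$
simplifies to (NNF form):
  $\text{True}$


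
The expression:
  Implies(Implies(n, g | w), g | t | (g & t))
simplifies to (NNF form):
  g | t | (n & ~w)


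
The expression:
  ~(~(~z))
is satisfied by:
  {z: False}


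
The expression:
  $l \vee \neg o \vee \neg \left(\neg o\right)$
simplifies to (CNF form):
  $\text{True}$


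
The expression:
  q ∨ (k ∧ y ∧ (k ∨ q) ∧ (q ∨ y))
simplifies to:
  q ∨ (k ∧ y)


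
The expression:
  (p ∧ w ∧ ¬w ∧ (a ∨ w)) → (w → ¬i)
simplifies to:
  True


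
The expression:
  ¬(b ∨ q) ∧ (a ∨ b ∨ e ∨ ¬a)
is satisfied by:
  {q: False, b: False}


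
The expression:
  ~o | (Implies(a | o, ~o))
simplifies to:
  ~o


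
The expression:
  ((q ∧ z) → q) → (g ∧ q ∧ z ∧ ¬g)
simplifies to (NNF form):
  False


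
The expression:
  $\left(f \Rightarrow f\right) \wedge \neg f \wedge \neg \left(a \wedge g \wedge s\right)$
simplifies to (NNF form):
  $\neg f \wedge \left(\neg a \vee \neg g \vee \neg s\right)$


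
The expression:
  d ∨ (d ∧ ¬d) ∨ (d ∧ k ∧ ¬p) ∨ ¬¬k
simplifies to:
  d ∨ k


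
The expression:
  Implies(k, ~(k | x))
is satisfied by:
  {k: False}


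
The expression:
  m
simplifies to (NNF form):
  m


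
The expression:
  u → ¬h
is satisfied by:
  {h: False, u: False}
  {u: True, h: False}
  {h: True, u: False}


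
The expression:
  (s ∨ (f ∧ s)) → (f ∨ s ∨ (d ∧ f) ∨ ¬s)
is always true.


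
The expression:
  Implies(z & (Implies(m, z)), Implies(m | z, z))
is always true.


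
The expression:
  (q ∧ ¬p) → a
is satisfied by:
  {a: True, p: True, q: False}
  {a: True, p: False, q: False}
  {p: True, a: False, q: False}
  {a: False, p: False, q: False}
  {a: True, q: True, p: True}
  {a: True, q: True, p: False}
  {q: True, p: True, a: False}


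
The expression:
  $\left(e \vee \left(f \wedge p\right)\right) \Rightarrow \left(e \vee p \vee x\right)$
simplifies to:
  $\text{True}$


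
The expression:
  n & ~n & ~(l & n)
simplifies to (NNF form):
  False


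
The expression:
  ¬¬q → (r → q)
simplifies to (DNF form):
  True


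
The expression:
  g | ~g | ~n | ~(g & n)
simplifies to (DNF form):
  True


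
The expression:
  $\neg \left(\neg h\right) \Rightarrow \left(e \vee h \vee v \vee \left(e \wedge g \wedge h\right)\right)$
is always true.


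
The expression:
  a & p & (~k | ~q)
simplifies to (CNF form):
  a & p & (~k | ~q)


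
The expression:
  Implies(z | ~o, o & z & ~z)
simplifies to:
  o & ~z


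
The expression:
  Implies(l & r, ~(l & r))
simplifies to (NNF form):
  ~l | ~r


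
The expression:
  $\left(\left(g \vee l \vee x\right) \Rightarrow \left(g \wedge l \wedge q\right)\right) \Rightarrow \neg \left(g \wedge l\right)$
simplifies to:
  $\neg g \vee \neg l \vee \neg q$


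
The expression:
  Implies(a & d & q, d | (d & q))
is always true.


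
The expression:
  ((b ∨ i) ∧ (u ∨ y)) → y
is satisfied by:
  {y: True, i: False, u: False, b: False}
  {y: True, b: True, i: False, u: False}
  {y: True, i: True, u: False, b: False}
  {y: True, b: True, i: True, u: False}
  {b: False, i: False, u: False, y: False}
  {b: True, i: False, u: False, y: False}
  {i: True, b: False, u: False, y: False}
  {b: True, i: True, u: False, y: False}
  {u: True, y: True, b: False, i: False}
  {b: True, u: True, y: True, i: False}
  {u: True, y: True, i: True, b: False}
  {b: True, u: True, y: True, i: True}
  {u: True, y: False, i: False, b: False}


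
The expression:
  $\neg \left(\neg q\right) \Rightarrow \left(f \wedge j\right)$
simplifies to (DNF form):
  $\left(f \wedge j\right) \vee \neg q$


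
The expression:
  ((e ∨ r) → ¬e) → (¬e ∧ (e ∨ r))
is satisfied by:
  {r: True, e: True}
  {r: True, e: False}
  {e: True, r: False}


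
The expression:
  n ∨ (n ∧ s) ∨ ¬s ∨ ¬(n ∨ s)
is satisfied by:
  {n: True, s: False}
  {s: False, n: False}
  {s: True, n: True}


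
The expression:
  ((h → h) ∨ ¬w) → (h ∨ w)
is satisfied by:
  {h: True, w: True}
  {h: True, w: False}
  {w: True, h: False}


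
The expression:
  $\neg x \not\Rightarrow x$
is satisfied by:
  {x: False}


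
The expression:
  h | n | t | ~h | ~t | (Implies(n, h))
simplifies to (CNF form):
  True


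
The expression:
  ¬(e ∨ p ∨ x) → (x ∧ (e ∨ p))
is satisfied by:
  {x: True, e: True, p: True}
  {x: True, e: True, p: False}
  {x: True, p: True, e: False}
  {x: True, p: False, e: False}
  {e: True, p: True, x: False}
  {e: True, p: False, x: False}
  {p: True, e: False, x: False}


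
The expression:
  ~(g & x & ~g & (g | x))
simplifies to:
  True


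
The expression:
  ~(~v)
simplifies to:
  v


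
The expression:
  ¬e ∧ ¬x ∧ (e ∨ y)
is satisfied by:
  {y: True, x: False, e: False}


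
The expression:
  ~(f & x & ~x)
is always true.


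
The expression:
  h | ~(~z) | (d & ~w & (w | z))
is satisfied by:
  {z: True, h: True}
  {z: True, h: False}
  {h: True, z: False}


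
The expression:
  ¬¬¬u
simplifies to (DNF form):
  ¬u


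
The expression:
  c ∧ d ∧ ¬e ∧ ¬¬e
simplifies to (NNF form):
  False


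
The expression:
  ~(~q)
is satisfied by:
  {q: True}


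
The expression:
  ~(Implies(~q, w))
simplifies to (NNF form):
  ~q & ~w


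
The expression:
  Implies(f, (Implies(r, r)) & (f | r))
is always true.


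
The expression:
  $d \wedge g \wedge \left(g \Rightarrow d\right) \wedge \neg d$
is never true.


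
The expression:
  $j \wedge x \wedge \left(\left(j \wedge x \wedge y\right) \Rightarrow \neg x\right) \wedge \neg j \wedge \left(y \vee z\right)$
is never true.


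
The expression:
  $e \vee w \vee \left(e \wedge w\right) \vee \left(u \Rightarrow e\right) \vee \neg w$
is always true.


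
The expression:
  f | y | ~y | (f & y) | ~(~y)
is always true.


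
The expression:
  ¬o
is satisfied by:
  {o: False}


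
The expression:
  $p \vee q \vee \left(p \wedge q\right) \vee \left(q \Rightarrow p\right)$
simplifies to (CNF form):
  $\text{True}$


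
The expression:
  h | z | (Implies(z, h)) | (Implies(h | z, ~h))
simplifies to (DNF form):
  True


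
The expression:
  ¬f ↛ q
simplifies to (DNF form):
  q ∨ ¬f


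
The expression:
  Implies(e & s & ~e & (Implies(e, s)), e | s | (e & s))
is always true.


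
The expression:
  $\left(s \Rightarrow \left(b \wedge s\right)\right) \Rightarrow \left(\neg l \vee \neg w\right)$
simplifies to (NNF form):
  $\left(s \wedge \neg b\right) \vee \neg l \vee \neg w$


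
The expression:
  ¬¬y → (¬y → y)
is always true.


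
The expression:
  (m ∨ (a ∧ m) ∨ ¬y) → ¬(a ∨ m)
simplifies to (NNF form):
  ¬m ∧ (y ∨ ¬a)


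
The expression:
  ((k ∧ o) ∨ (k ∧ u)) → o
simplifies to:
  o ∨ ¬k ∨ ¬u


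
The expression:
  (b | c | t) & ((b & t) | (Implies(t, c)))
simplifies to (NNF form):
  b | c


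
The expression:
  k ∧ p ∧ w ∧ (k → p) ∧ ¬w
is never true.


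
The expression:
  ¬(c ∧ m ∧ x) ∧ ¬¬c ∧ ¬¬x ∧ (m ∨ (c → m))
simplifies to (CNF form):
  False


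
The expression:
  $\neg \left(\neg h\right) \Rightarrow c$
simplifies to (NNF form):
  $c \vee \neg h$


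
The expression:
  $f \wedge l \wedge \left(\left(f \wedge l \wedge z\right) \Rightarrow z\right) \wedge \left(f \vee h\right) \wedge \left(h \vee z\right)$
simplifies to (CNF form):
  $f \wedge l \wedge \left(h \vee z\right)$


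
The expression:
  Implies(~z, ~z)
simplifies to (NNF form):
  True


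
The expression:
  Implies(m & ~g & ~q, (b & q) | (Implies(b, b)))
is always true.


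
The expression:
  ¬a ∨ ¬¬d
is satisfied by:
  {d: True, a: False}
  {a: False, d: False}
  {a: True, d: True}


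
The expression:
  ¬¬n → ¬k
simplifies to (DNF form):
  ¬k ∨ ¬n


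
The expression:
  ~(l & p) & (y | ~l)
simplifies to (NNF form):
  ~l | (y & ~p)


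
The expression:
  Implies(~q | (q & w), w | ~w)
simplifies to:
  True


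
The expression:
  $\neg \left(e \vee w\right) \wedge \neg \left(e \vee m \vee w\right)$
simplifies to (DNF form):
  $\neg e \wedge \neg m \wedge \neg w$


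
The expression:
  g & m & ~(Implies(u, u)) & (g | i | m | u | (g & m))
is never true.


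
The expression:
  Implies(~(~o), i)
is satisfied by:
  {i: True, o: False}
  {o: False, i: False}
  {o: True, i: True}


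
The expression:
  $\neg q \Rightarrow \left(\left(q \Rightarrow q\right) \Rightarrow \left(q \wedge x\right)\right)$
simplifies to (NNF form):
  $q$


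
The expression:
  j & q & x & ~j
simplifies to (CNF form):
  False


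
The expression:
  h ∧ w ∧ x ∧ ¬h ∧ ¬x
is never true.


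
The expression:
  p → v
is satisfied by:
  {v: True, p: False}
  {p: False, v: False}
  {p: True, v: True}


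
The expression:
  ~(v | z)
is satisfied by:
  {v: False, z: False}


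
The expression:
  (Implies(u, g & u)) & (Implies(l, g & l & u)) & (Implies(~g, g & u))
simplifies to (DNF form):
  (g & u) | (g & ~l)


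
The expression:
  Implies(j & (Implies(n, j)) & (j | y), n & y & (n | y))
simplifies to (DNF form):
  ~j | (n & y)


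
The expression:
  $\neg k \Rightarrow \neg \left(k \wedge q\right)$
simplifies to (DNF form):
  $\text{True}$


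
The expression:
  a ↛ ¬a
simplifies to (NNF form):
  a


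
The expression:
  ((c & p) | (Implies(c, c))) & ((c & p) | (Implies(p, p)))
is always true.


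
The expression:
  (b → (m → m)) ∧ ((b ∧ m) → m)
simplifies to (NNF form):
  True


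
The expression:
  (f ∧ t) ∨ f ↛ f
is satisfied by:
  {t: True, f: True}


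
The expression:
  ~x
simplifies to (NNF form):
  ~x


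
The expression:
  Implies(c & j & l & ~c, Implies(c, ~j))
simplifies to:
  True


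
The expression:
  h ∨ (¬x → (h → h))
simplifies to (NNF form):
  True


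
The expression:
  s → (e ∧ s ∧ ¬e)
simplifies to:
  ¬s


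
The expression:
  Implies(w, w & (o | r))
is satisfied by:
  {r: True, o: True, w: False}
  {r: True, w: False, o: False}
  {o: True, w: False, r: False}
  {o: False, w: False, r: False}
  {r: True, o: True, w: True}
  {r: True, w: True, o: False}
  {o: True, w: True, r: False}


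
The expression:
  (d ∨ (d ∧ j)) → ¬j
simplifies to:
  ¬d ∨ ¬j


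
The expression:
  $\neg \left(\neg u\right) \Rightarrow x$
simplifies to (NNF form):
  $x \vee \neg u$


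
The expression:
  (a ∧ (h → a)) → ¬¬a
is always true.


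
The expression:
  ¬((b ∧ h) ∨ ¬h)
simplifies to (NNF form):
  h ∧ ¬b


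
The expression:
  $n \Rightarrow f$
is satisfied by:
  {f: True, n: False}
  {n: False, f: False}
  {n: True, f: True}


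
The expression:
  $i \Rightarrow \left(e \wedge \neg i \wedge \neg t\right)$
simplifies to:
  $\neg i$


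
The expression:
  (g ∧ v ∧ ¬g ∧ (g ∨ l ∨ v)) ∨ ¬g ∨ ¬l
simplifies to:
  ¬g ∨ ¬l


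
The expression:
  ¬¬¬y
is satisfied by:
  {y: False}


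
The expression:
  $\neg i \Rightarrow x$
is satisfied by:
  {i: True, x: True}
  {i: True, x: False}
  {x: True, i: False}


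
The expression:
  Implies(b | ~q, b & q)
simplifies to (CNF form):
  q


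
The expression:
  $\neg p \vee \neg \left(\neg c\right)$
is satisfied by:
  {c: True, p: False}
  {p: False, c: False}
  {p: True, c: True}


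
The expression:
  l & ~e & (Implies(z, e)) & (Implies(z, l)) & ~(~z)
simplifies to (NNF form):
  False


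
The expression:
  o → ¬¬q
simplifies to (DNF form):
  q ∨ ¬o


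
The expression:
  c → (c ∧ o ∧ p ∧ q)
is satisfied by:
  {q: True, p: True, o: True, c: False}
  {q: True, p: True, o: False, c: False}
  {q: True, o: True, p: False, c: False}
  {q: True, o: False, p: False, c: False}
  {p: True, o: True, q: False, c: False}
  {p: True, q: False, o: False, c: False}
  {p: False, o: True, q: False, c: False}
  {p: False, q: False, o: False, c: False}
  {q: True, c: True, p: True, o: True}


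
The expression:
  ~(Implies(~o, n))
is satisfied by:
  {n: False, o: False}


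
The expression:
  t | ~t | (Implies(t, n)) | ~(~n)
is always true.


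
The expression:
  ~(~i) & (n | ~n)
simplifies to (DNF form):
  i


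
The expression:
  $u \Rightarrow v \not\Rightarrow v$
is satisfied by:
  {u: False}


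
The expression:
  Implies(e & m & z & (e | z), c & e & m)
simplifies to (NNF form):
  c | ~e | ~m | ~z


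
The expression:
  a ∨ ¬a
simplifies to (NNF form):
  True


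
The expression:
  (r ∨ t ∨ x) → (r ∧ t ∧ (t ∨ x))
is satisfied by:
  {r: True, t: True, x: False}
  {r: True, t: True, x: True}
  {x: False, r: False, t: False}


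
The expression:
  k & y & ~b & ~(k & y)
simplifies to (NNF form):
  False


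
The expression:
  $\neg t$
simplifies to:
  $\neg t$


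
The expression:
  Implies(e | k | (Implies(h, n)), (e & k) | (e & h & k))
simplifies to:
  (e | h) & (e | ~k) & (e | ~n) & (k | ~e)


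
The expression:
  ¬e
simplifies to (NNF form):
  ¬e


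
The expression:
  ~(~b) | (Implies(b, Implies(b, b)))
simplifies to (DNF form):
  True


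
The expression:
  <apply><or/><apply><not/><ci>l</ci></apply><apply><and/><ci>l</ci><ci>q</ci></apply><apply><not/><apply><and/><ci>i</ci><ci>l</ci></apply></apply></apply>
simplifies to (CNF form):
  <apply><or/><ci>q</ci><apply><not/><ci>i</ci></apply><apply><not/><ci>l</ci></apply></apply>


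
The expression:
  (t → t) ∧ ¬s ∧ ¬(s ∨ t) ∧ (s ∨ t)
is never true.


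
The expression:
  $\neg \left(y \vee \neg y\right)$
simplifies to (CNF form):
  $\text{False}$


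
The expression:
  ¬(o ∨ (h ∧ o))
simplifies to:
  ¬o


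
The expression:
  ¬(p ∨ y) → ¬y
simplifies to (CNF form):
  True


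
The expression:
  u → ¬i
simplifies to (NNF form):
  ¬i ∨ ¬u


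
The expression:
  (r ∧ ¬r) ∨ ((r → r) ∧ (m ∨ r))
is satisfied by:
  {r: True, m: True}
  {r: True, m: False}
  {m: True, r: False}


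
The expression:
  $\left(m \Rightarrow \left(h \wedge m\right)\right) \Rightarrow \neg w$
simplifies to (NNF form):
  $\left(m \wedge \neg h\right) \vee \neg w$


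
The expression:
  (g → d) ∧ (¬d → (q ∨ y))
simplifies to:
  d ∨ (q ∧ ¬g) ∨ (y ∧ ¬g)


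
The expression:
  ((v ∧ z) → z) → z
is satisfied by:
  {z: True}


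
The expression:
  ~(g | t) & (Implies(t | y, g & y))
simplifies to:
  ~g & ~t & ~y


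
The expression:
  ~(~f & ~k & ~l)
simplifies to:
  f | k | l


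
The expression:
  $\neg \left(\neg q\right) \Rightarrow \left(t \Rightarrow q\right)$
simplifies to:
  $\text{True}$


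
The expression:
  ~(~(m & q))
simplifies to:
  m & q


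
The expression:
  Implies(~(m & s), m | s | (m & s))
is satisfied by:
  {m: True, s: True}
  {m: True, s: False}
  {s: True, m: False}


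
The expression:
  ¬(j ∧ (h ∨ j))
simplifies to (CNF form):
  ¬j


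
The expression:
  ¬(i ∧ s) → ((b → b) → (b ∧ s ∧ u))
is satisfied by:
  {i: True, b: True, s: True, u: True}
  {i: True, b: True, s: True, u: False}
  {i: True, s: True, u: True, b: False}
  {i: True, s: True, u: False, b: False}
  {b: True, s: True, u: True, i: False}


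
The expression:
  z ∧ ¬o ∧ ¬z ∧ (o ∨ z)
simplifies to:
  False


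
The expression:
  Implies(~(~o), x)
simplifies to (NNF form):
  x | ~o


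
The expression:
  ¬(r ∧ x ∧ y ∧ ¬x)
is always true.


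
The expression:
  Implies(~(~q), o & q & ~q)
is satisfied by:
  {q: False}


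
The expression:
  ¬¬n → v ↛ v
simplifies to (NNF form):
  ¬n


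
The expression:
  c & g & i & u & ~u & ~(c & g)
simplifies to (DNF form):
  False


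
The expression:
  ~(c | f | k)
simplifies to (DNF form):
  ~c & ~f & ~k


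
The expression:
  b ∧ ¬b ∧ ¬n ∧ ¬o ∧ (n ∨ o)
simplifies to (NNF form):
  False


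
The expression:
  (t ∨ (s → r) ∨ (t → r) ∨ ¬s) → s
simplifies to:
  s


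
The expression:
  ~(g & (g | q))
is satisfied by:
  {g: False}


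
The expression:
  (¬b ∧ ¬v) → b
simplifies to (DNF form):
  b ∨ v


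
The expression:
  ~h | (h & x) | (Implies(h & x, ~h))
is always true.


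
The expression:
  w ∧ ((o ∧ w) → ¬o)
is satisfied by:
  {w: True, o: False}


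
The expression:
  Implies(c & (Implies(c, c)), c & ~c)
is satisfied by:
  {c: False}


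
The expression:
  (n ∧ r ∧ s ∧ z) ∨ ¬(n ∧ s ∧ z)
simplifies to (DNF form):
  r ∨ ¬n ∨ ¬s ∨ ¬z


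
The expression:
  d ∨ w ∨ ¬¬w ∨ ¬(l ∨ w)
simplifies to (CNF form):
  d ∨ w ∨ ¬l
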